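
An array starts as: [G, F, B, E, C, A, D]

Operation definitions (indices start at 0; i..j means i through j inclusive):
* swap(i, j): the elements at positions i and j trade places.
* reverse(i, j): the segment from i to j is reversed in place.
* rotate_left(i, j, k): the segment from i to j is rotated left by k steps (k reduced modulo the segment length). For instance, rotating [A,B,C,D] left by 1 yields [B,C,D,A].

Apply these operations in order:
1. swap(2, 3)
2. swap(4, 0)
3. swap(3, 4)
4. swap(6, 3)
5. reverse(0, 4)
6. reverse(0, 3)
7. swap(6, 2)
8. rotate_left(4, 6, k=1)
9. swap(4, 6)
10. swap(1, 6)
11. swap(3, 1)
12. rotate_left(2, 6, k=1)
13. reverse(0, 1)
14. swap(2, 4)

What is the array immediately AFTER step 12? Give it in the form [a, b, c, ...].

After 1 (swap(2, 3)): [G, F, E, B, C, A, D]
After 2 (swap(4, 0)): [C, F, E, B, G, A, D]
After 3 (swap(3, 4)): [C, F, E, G, B, A, D]
After 4 (swap(6, 3)): [C, F, E, D, B, A, G]
After 5 (reverse(0, 4)): [B, D, E, F, C, A, G]
After 6 (reverse(0, 3)): [F, E, D, B, C, A, G]
After 7 (swap(6, 2)): [F, E, G, B, C, A, D]
After 8 (rotate_left(4, 6, k=1)): [F, E, G, B, A, D, C]
After 9 (swap(4, 6)): [F, E, G, B, C, D, A]
After 10 (swap(1, 6)): [F, A, G, B, C, D, E]
After 11 (swap(3, 1)): [F, B, G, A, C, D, E]
After 12 (rotate_left(2, 6, k=1)): [F, B, A, C, D, E, G]

Answer: [F, B, A, C, D, E, G]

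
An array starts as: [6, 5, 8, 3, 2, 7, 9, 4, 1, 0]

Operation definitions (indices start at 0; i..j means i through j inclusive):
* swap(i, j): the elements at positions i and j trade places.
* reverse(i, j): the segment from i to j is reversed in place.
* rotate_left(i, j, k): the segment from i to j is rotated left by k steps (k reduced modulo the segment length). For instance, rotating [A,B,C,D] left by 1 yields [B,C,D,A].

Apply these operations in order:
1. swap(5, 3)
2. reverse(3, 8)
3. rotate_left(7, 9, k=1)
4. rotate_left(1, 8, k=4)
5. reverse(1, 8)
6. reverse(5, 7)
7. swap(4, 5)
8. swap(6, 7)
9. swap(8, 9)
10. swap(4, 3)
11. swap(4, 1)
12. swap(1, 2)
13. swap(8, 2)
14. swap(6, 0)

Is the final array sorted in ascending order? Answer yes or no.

After 1 (swap(5, 3)): [6, 5, 8, 7, 2, 3, 9, 4, 1, 0]
After 2 (reverse(3, 8)): [6, 5, 8, 1, 4, 9, 3, 2, 7, 0]
After 3 (rotate_left(7, 9, k=1)): [6, 5, 8, 1, 4, 9, 3, 7, 0, 2]
After 4 (rotate_left(1, 8, k=4)): [6, 9, 3, 7, 0, 5, 8, 1, 4, 2]
After 5 (reverse(1, 8)): [6, 4, 1, 8, 5, 0, 7, 3, 9, 2]
After 6 (reverse(5, 7)): [6, 4, 1, 8, 5, 3, 7, 0, 9, 2]
After 7 (swap(4, 5)): [6, 4, 1, 8, 3, 5, 7, 0, 9, 2]
After 8 (swap(6, 7)): [6, 4, 1, 8, 3, 5, 0, 7, 9, 2]
After 9 (swap(8, 9)): [6, 4, 1, 8, 3, 5, 0, 7, 2, 9]
After 10 (swap(4, 3)): [6, 4, 1, 3, 8, 5, 0, 7, 2, 9]
After 11 (swap(4, 1)): [6, 8, 1, 3, 4, 5, 0, 7, 2, 9]
After 12 (swap(1, 2)): [6, 1, 8, 3, 4, 5, 0, 7, 2, 9]
After 13 (swap(8, 2)): [6, 1, 2, 3, 4, 5, 0, 7, 8, 9]
After 14 (swap(6, 0)): [0, 1, 2, 3, 4, 5, 6, 7, 8, 9]

Answer: yes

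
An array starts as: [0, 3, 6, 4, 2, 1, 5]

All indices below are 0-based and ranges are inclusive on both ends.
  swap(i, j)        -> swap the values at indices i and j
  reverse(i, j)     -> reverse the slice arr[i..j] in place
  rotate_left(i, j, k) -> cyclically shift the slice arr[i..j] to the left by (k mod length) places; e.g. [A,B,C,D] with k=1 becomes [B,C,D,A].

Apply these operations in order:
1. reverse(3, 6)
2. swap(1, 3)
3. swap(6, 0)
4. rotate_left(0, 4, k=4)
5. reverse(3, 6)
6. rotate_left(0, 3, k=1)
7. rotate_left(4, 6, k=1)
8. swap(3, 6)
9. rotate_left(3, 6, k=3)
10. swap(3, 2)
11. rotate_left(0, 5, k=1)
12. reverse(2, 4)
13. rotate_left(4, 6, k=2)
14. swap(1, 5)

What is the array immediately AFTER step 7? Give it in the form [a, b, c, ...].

After 1 (reverse(3, 6)): [0, 3, 6, 5, 1, 2, 4]
After 2 (swap(1, 3)): [0, 5, 6, 3, 1, 2, 4]
After 3 (swap(6, 0)): [4, 5, 6, 3, 1, 2, 0]
After 4 (rotate_left(0, 4, k=4)): [1, 4, 5, 6, 3, 2, 0]
After 5 (reverse(3, 6)): [1, 4, 5, 0, 2, 3, 6]
After 6 (rotate_left(0, 3, k=1)): [4, 5, 0, 1, 2, 3, 6]
After 7 (rotate_left(4, 6, k=1)): [4, 5, 0, 1, 3, 6, 2]

Answer: [4, 5, 0, 1, 3, 6, 2]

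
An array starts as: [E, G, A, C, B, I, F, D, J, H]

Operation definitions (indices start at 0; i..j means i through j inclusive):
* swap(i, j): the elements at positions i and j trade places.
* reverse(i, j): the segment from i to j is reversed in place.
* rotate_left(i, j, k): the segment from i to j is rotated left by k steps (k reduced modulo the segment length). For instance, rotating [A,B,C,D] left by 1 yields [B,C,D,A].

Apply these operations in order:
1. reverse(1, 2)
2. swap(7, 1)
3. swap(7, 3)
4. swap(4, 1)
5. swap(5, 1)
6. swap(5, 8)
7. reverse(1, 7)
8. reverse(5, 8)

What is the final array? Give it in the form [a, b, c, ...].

Answer: [E, C, F, J, D, B, I, G, A, H]

Derivation:
After 1 (reverse(1, 2)): [E, A, G, C, B, I, F, D, J, H]
After 2 (swap(7, 1)): [E, D, G, C, B, I, F, A, J, H]
After 3 (swap(7, 3)): [E, D, G, A, B, I, F, C, J, H]
After 4 (swap(4, 1)): [E, B, G, A, D, I, F, C, J, H]
After 5 (swap(5, 1)): [E, I, G, A, D, B, F, C, J, H]
After 6 (swap(5, 8)): [E, I, G, A, D, J, F, C, B, H]
After 7 (reverse(1, 7)): [E, C, F, J, D, A, G, I, B, H]
After 8 (reverse(5, 8)): [E, C, F, J, D, B, I, G, A, H]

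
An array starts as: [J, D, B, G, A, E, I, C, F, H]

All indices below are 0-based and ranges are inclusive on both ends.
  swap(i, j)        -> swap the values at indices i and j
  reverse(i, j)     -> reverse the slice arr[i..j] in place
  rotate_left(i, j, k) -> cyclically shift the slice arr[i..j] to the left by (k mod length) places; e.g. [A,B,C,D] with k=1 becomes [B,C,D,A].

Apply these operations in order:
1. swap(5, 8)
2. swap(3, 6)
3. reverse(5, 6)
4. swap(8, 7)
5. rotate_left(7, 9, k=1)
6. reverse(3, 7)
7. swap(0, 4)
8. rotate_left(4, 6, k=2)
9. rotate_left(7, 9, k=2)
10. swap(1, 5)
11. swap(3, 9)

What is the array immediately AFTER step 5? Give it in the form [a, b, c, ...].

After 1 (swap(5, 8)): [J, D, B, G, A, F, I, C, E, H]
After 2 (swap(3, 6)): [J, D, B, I, A, F, G, C, E, H]
After 3 (reverse(5, 6)): [J, D, B, I, A, G, F, C, E, H]
After 4 (swap(8, 7)): [J, D, B, I, A, G, F, E, C, H]
After 5 (rotate_left(7, 9, k=1)): [J, D, B, I, A, G, F, C, H, E]

Answer: [J, D, B, I, A, G, F, C, H, E]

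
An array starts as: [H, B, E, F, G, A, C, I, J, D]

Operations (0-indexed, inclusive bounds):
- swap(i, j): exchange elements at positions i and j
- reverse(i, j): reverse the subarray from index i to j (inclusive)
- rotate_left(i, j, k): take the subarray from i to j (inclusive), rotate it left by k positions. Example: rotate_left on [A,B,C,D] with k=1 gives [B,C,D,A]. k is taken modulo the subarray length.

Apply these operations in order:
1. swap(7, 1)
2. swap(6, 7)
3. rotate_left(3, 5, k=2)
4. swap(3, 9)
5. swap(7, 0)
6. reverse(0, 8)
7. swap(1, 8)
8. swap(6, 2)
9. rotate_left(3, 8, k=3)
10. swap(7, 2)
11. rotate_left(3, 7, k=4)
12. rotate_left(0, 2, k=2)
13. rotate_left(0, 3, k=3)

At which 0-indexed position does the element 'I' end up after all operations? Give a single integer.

After 1 (swap(7, 1)): [H, I, E, F, G, A, C, B, J, D]
After 2 (swap(6, 7)): [H, I, E, F, G, A, B, C, J, D]
After 3 (rotate_left(3, 5, k=2)): [H, I, E, A, F, G, B, C, J, D]
After 4 (swap(3, 9)): [H, I, E, D, F, G, B, C, J, A]
After 5 (swap(7, 0)): [C, I, E, D, F, G, B, H, J, A]
After 6 (reverse(0, 8)): [J, H, B, G, F, D, E, I, C, A]
After 7 (swap(1, 8)): [J, C, B, G, F, D, E, I, H, A]
After 8 (swap(6, 2)): [J, C, E, G, F, D, B, I, H, A]
After 9 (rotate_left(3, 8, k=3)): [J, C, E, B, I, H, G, F, D, A]
After 10 (swap(7, 2)): [J, C, F, B, I, H, G, E, D, A]
After 11 (rotate_left(3, 7, k=4)): [J, C, F, E, B, I, H, G, D, A]
After 12 (rotate_left(0, 2, k=2)): [F, J, C, E, B, I, H, G, D, A]
After 13 (rotate_left(0, 3, k=3)): [E, F, J, C, B, I, H, G, D, A]

Answer: 5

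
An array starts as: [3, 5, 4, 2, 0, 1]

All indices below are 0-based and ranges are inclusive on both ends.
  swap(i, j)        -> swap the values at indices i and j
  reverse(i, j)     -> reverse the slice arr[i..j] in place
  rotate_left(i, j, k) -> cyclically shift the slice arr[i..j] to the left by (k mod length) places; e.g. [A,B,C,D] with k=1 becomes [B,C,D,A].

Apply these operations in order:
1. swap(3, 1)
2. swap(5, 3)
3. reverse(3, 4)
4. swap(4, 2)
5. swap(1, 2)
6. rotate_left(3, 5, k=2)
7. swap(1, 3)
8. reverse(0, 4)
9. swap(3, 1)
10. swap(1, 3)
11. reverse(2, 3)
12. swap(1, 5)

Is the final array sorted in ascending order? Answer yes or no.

Answer: no

Derivation:
After 1 (swap(3, 1)): [3, 2, 4, 5, 0, 1]
After 2 (swap(5, 3)): [3, 2, 4, 1, 0, 5]
After 3 (reverse(3, 4)): [3, 2, 4, 0, 1, 5]
After 4 (swap(4, 2)): [3, 2, 1, 0, 4, 5]
After 5 (swap(1, 2)): [3, 1, 2, 0, 4, 5]
After 6 (rotate_left(3, 5, k=2)): [3, 1, 2, 5, 0, 4]
After 7 (swap(1, 3)): [3, 5, 2, 1, 0, 4]
After 8 (reverse(0, 4)): [0, 1, 2, 5, 3, 4]
After 9 (swap(3, 1)): [0, 5, 2, 1, 3, 4]
After 10 (swap(1, 3)): [0, 1, 2, 5, 3, 4]
After 11 (reverse(2, 3)): [0, 1, 5, 2, 3, 4]
After 12 (swap(1, 5)): [0, 4, 5, 2, 3, 1]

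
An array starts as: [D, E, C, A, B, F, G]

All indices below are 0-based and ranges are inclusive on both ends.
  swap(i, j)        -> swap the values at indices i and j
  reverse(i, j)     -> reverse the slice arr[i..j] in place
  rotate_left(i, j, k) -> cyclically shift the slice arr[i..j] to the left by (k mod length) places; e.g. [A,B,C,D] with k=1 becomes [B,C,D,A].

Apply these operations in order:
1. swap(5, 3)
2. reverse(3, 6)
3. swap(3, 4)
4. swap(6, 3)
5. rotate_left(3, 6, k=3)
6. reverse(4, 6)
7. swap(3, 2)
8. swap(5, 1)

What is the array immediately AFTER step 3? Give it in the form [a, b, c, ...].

After 1 (swap(5, 3)): [D, E, C, F, B, A, G]
After 2 (reverse(3, 6)): [D, E, C, G, A, B, F]
After 3 (swap(3, 4)): [D, E, C, A, G, B, F]

Answer: [D, E, C, A, G, B, F]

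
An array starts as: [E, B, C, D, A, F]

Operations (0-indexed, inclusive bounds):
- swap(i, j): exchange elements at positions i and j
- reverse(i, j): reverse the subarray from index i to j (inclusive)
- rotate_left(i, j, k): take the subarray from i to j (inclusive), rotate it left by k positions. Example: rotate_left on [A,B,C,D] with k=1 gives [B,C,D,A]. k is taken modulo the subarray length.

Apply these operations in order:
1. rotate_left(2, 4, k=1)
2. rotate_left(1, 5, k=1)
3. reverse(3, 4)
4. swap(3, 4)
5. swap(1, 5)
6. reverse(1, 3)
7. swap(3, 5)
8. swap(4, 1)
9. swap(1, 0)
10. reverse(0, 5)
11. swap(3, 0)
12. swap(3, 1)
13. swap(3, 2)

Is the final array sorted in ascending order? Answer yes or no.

Answer: yes

Derivation:
After 1 (rotate_left(2, 4, k=1)): [E, B, D, A, C, F]
After 2 (rotate_left(1, 5, k=1)): [E, D, A, C, F, B]
After 3 (reverse(3, 4)): [E, D, A, F, C, B]
After 4 (swap(3, 4)): [E, D, A, C, F, B]
After 5 (swap(1, 5)): [E, B, A, C, F, D]
After 6 (reverse(1, 3)): [E, C, A, B, F, D]
After 7 (swap(3, 5)): [E, C, A, D, F, B]
After 8 (swap(4, 1)): [E, F, A, D, C, B]
After 9 (swap(1, 0)): [F, E, A, D, C, B]
After 10 (reverse(0, 5)): [B, C, D, A, E, F]
After 11 (swap(3, 0)): [A, C, D, B, E, F]
After 12 (swap(3, 1)): [A, B, D, C, E, F]
After 13 (swap(3, 2)): [A, B, C, D, E, F]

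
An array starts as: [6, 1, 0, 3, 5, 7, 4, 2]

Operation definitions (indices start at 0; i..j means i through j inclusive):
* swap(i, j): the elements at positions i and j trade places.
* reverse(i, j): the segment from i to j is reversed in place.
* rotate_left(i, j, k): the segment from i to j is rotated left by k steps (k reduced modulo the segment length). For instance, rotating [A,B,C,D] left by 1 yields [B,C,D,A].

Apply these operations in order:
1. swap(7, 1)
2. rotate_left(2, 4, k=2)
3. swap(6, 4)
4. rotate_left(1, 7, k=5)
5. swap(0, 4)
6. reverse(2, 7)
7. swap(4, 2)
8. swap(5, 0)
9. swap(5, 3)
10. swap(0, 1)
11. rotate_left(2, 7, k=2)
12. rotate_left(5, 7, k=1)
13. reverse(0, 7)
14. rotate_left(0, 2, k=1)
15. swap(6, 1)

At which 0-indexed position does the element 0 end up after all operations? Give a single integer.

Answer: 6

Derivation:
After 1 (swap(7, 1)): [6, 2, 0, 3, 5, 7, 4, 1]
After 2 (rotate_left(2, 4, k=2)): [6, 2, 5, 0, 3, 7, 4, 1]
After 3 (swap(6, 4)): [6, 2, 5, 0, 4, 7, 3, 1]
After 4 (rotate_left(1, 7, k=5)): [6, 3, 1, 2, 5, 0, 4, 7]
After 5 (swap(0, 4)): [5, 3, 1, 2, 6, 0, 4, 7]
After 6 (reverse(2, 7)): [5, 3, 7, 4, 0, 6, 2, 1]
After 7 (swap(4, 2)): [5, 3, 0, 4, 7, 6, 2, 1]
After 8 (swap(5, 0)): [6, 3, 0, 4, 7, 5, 2, 1]
After 9 (swap(5, 3)): [6, 3, 0, 5, 7, 4, 2, 1]
After 10 (swap(0, 1)): [3, 6, 0, 5, 7, 4, 2, 1]
After 11 (rotate_left(2, 7, k=2)): [3, 6, 7, 4, 2, 1, 0, 5]
After 12 (rotate_left(5, 7, k=1)): [3, 6, 7, 4, 2, 0, 5, 1]
After 13 (reverse(0, 7)): [1, 5, 0, 2, 4, 7, 6, 3]
After 14 (rotate_left(0, 2, k=1)): [5, 0, 1, 2, 4, 7, 6, 3]
After 15 (swap(6, 1)): [5, 6, 1, 2, 4, 7, 0, 3]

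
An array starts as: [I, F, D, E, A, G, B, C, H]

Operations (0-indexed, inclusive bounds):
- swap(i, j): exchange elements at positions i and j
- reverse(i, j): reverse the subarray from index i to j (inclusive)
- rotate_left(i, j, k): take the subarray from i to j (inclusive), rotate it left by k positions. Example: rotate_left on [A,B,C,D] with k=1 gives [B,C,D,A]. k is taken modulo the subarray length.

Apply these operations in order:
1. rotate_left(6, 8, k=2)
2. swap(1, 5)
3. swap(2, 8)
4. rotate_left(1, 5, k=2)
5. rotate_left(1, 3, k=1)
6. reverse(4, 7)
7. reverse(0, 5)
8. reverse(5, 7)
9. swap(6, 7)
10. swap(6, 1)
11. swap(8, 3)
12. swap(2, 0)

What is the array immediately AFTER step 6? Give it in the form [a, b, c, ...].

Answer: [I, A, F, E, B, H, C, G, D]

Derivation:
After 1 (rotate_left(6, 8, k=2)): [I, F, D, E, A, G, H, B, C]
After 2 (swap(1, 5)): [I, G, D, E, A, F, H, B, C]
After 3 (swap(2, 8)): [I, G, C, E, A, F, H, B, D]
After 4 (rotate_left(1, 5, k=2)): [I, E, A, F, G, C, H, B, D]
After 5 (rotate_left(1, 3, k=1)): [I, A, F, E, G, C, H, B, D]
After 6 (reverse(4, 7)): [I, A, F, E, B, H, C, G, D]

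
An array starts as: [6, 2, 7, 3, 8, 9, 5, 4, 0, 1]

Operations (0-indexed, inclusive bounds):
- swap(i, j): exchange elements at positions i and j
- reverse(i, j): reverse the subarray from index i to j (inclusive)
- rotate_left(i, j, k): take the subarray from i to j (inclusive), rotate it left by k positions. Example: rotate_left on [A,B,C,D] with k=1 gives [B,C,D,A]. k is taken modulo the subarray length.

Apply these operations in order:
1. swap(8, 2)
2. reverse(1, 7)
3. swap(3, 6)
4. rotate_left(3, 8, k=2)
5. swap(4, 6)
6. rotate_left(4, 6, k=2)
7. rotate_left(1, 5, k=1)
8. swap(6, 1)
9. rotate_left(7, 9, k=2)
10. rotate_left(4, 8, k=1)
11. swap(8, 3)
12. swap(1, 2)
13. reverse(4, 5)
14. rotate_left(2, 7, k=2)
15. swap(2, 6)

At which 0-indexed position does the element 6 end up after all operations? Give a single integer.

Answer: 0

Derivation:
After 1 (swap(8, 2)): [6, 2, 0, 3, 8, 9, 5, 4, 7, 1]
After 2 (reverse(1, 7)): [6, 4, 5, 9, 8, 3, 0, 2, 7, 1]
After 3 (swap(3, 6)): [6, 4, 5, 0, 8, 3, 9, 2, 7, 1]
After 4 (rotate_left(3, 8, k=2)): [6, 4, 5, 3, 9, 2, 7, 0, 8, 1]
After 5 (swap(4, 6)): [6, 4, 5, 3, 7, 2, 9, 0, 8, 1]
After 6 (rotate_left(4, 6, k=2)): [6, 4, 5, 3, 9, 7, 2, 0, 8, 1]
After 7 (rotate_left(1, 5, k=1)): [6, 5, 3, 9, 7, 4, 2, 0, 8, 1]
After 8 (swap(6, 1)): [6, 2, 3, 9, 7, 4, 5, 0, 8, 1]
After 9 (rotate_left(7, 9, k=2)): [6, 2, 3, 9, 7, 4, 5, 1, 0, 8]
After 10 (rotate_left(4, 8, k=1)): [6, 2, 3, 9, 4, 5, 1, 0, 7, 8]
After 11 (swap(8, 3)): [6, 2, 3, 7, 4, 5, 1, 0, 9, 8]
After 12 (swap(1, 2)): [6, 3, 2, 7, 4, 5, 1, 0, 9, 8]
After 13 (reverse(4, 5)): [6, 3, 2, 7, 5, 4, 1, 0, 9, 8]
After 14 (rotate_left(2, 7, k=2)): [6, 3, 5, 4, 1, 0, 2, 7, 9, 8]
After 15 (swap(2, 6)): [6, 3, 2, 4, 1, 0, 5, 7, 9, 8]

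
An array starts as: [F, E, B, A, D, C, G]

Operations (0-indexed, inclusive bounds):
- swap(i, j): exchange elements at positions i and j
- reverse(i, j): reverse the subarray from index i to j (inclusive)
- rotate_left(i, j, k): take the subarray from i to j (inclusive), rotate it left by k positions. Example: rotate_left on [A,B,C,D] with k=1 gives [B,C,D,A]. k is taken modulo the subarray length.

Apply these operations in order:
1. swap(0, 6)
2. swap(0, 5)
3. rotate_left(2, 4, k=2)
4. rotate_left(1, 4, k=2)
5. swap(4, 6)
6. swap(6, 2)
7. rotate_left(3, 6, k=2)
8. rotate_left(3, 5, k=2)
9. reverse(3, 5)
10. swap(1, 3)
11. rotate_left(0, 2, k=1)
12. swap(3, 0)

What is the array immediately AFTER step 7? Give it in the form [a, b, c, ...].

After 1 (swap(0, 6)): [G, E, B, A, D, C, F]
After 2 (swap(0, 5)): [C, E, B, A, D, G, F]
After 3 (rotate_left(2, 4, k=2)): [C, E, D, B, A, G, F]
After 4 (rotate_left(1, 4, k=2)): [C, B, A, E, D, G, F]
After 5 (swap(4, 6)): [C, B, A, E, F, G, D]
After 6 (swap(6, 2)): [C, B, D, E, F, G, A]
After 7 (rotate_left(3, 6, k=2)): [C, B, D, G, A, E, F]

Answer: [C, B, D, G, A, E, F]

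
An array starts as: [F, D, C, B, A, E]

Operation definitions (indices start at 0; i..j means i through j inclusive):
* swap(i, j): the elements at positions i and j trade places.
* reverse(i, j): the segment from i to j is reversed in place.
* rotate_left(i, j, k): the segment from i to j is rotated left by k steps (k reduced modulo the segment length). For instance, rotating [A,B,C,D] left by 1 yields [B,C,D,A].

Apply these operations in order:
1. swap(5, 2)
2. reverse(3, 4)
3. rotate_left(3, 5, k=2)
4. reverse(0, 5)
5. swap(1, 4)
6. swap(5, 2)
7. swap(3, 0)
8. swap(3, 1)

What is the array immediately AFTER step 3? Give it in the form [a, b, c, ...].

After 1 (swap(5, 2)): [F, D, E, B, A, C]
After 2 (reverse(3, 4)): [F, D, E, A, B, C]
After 3 (rotate_left(3, 5, k=2)): [F, D, E, C, A, B]

Answer: [F, D, E, C, A, B]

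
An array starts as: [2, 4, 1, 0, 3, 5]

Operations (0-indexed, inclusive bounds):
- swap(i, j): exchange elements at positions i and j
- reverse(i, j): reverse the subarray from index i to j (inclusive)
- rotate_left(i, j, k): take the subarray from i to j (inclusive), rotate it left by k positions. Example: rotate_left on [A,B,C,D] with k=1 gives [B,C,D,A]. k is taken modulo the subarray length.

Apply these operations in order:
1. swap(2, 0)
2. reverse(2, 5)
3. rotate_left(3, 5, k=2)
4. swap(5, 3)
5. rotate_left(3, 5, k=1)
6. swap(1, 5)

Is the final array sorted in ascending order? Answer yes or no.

Answer: no

Derivation:
After 1 (swap(2, 0)): [1, 4, 2, 0, 3, 5]
After 2 (reverse(2, 5)): [1, 4, 5, 3, 0, 2]
After 3 (rotate_left(3, 5, k=2)): [1, 4, 5, 2, 3, 0]
After 4 (swap(5, 3)): [1, 4, 5, 0, 3, 2]
After 5 (rotate_left(3, 5, k=1)): [1, 4, 5, 3, 2, 0]
After 6 (swap(1, 5)): [1, 0, 5, 3, 2, 4]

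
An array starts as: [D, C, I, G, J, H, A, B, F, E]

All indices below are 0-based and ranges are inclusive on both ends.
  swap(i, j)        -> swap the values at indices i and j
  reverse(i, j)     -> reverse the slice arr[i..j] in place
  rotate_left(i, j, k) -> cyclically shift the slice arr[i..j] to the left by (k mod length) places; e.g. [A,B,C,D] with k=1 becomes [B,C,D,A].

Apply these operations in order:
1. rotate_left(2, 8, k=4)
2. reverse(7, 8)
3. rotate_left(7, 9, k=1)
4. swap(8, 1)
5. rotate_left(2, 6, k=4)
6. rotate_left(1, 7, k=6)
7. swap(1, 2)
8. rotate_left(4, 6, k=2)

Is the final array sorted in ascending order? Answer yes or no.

Answer: no

Derivation:
After 1 (rotate_left(2, 8, k=4)): [D, C, A, B, F, I, G, J, H, E]
After 2 (reverse(7, 8)): [D, C, A, B, F, I, G, H, J, E]
After 3 (rotate_left(7, 9, k=1)): [D, C, A, B, F, I, G, J, E, H]
After 4 (swap(8, 1)): [D, E, A, B, F, I, G, J, C, H]
After 5 (rotate_left(2, 6, k=4)): [D, E, G, A, B, F, I, J, C, H]
After 6 (rotate_left(1, 7, k=6)): [D, J, E, G, A, B, F, I, C, H]
After 7 (swap(1, 2)): [D, E, J, G, A, B, F, I, C, H]
After 8 (rotate_left(4, 6, k=2)): [D, E, J, G, F, A, B, I, C, H]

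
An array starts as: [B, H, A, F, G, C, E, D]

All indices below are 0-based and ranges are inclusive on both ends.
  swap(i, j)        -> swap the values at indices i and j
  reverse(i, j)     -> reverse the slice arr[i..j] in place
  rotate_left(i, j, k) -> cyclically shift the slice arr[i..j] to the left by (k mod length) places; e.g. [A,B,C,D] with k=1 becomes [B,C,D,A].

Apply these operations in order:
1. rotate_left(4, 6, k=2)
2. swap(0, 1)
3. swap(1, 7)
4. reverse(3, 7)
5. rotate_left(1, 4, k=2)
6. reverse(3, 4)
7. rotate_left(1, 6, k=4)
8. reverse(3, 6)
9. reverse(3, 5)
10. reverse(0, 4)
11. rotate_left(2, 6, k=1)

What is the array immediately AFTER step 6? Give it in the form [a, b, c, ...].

After 1 (rotate_left(4, 6, k=2)): [B, H, A, F, E, G, C, D]
After 2 (swap(0, 1)): [H, B, A, F, E, G, C, D]
After 3 (swap(1, 7)): [H, D, A, F, E, G, C, B]
After 4 (reverse(3, 7)): [H, D, A, B, C, G, E, F]
After 5 (rotate_left(1, 4, k=2)): [H, B, C, D, A, G, E, F]
After 6 (reverse(3, 4)): [H, B, C, A, D, G, E, F]

Answer: [H, B, C, A, D, G, E, F]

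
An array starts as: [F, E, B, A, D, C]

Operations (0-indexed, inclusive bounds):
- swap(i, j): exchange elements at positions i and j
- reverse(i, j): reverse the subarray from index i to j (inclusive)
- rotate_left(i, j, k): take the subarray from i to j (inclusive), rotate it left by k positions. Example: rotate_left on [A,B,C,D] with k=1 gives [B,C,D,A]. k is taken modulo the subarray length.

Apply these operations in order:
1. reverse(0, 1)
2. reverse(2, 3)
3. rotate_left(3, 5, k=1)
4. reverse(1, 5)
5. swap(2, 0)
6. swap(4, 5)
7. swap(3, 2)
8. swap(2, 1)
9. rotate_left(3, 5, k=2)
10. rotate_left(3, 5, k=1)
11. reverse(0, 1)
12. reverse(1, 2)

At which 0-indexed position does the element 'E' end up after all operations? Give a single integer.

Answer: 3

Derivation:
After 1 (reverse(0, 1)): [E, F, B, A, D, C]
After 2 (reverse(2, 3)): [E, F, A, B, D, C]
After 3 (rotate_left(3, 5, k=1)): [E, F, A, D, C, B]
After 4 (reverse(1, 5)): [E, B, C, D, A, F]
After 5 (swap(2, 0)): [C, B, E, D, A, F]
After 6 (swap(4, 5)): [C, B, E, D, F, A]
After 7 (swap(3, 2)): [C, B, D, E, F, A]
After 8 (swap(2, 1)): [C, D, B, E, F, A]
After 9 (rotate_left(3, 5, k=2)): [C, D, B, A, E, F]
After 10 (rotate_left(3, 5, k=1)): [C, D, B, E, F, A]
After 11 (reverse(0, 1)): [D, C, B, E, F, A]
After 12 (reverse(1, 2)): [D, B, C, E, F, A]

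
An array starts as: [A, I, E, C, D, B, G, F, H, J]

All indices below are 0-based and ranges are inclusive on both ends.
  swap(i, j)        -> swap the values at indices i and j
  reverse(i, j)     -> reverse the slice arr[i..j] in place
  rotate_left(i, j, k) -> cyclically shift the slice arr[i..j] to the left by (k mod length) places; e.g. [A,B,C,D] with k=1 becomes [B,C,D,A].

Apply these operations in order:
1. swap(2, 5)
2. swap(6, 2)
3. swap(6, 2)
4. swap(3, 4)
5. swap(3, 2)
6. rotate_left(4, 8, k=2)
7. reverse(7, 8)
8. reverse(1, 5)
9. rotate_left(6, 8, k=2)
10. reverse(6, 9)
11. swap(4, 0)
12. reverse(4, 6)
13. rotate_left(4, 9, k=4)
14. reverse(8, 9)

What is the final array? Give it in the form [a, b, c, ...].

Answer: [D, F, G, B, H, C, J, I, E, A]

Derivation:
After 1 (swap(2, 5)): [A, I, B, C, D, E, G, F, H, J]
After 2 (swap(6, 2)): [A, I, G, C, D, E, B, F, H, J]
After 3 (swap(6, 2)): [A, I, B, C, D, E, G, F, H, J]
After 4 (swap(3, 4)): [A, I, B, D, C, E, G, F, H, J]
After 5 (swap(3, 2)): [A, I, D, B, C, E, G, F, H, J]
After 6 (rotate_left(4, 8, k=2)): [A, I, D, B, G, F, H, C, E, J]
After 7 (reverse(7, 8)): [A, I, D, B, G, F, H, E, C, J]
After 8 (reverse(1, 5)): [A, F, G, B, D, I, H, E, C, J]
After 9 (rotate_left(6, 8, k=2)): [A, F, G, B, D, I, C, H, E, J]
After 10 (reverse(6, 9)): [A, F, G, B, D, I, J, E, H, C]
After 11 (swap(4, 0)): [D, F, G, B, A, I, J, E, H, C]
After 12 (reverse(4, 6)): [D, F, G, B, J, I, A, E, H, C]
After 13 (rotate_left(4, 9, k=4)): [D, F, G, B, H, C, J, I, A, E]
After 14 (reverse(8, 9)): [D, F, G, B, H, C, J, I, E, A]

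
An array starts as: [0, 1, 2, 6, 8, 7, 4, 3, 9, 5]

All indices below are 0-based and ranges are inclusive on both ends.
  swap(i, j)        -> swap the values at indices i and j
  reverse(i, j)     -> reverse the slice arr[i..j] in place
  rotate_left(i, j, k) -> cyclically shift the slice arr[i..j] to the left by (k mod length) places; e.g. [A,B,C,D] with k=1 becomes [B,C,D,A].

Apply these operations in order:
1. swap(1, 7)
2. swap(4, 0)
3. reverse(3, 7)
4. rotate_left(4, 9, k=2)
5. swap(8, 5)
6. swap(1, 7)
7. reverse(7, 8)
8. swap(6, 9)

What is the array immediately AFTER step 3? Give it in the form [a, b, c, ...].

Answer: [8, 3, 2, 1, 4, 7, 0, 6, 9, 5]

Derivation:
After 1 (swap(1, 7)): [0, 3, 2, 6, 8, 7, 4, 1, 9, 5]
After 2 (swap(4, 0)): [8, 3, 2, 6, 0, 7, 4, 1, 9, 5]
After 3 (reverse(3, 7)): [8, 3, 2, 1, 4, 7, 0, 6, 9, 5]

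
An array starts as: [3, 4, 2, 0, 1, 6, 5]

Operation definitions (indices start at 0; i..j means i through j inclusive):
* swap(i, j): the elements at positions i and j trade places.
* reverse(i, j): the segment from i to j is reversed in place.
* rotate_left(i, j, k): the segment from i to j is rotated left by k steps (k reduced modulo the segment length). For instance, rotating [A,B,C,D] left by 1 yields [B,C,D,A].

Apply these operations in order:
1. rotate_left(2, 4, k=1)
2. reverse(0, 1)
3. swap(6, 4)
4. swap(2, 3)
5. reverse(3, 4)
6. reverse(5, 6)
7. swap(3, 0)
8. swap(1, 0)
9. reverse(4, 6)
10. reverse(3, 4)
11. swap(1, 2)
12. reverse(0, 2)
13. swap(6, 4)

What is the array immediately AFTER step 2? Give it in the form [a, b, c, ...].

After 1 (rotate_left(2, 4, k=1)): [3, 4, 0, 1, 2, 6, 5]
After 2 (reverse(0, 1)): [4, 3, 0, 1, 2, 6, 5]

Answer: [4, 3, 0, 1, 2, 6, 5]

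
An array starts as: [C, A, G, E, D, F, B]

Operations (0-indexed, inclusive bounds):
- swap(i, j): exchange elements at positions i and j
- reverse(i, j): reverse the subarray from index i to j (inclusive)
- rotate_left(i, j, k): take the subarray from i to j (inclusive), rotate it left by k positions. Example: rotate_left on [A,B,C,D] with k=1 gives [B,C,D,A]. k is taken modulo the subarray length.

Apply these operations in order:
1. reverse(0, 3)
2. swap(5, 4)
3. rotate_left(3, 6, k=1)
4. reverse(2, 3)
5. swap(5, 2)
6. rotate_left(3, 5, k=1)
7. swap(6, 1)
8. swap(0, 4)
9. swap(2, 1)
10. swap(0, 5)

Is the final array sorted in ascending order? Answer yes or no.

After 1 (reverse(0, 3)): [E, G, A, C, D, F, B]
After 2 (swap(5, 4)): [E, G, A, C, F, D, B]
After 3 (rotate_left(3, 6, k=1)): [E, G, A, F, D, B, C]
After 4 (reverse(2, 3)): [E, G, F, A, D, B, C]
After 5 (swap(5, 2)): [E, G, B, A, D, F, C]
After 6 (rotate_left(3, 5, k=1)): [E, G, B, D, F, A, C]
After 7 (swap(6, 1)): [E, C, B, D, F, A, G]
After 8 (swap(0, 4)): [F, C, B, D, E, A, G]
After 9 (swap(2, 1)): [F, B, C, D, E, A, G]
After 10 (swap(0, 5)): [A, B, C, D, E, F, G]

Answer: yes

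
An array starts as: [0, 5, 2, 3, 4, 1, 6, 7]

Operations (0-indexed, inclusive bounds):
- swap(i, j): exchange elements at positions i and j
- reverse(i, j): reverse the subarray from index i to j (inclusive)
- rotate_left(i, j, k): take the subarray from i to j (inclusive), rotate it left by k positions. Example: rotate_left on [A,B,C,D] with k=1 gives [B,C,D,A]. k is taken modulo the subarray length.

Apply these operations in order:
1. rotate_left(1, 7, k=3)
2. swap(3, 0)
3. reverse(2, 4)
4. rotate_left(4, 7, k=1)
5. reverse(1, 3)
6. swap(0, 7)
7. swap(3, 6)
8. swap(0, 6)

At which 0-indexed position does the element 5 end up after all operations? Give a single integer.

After 1 (rotate_left(1, 7, k=3)): [0, 4, 1, 6, 7, 5, 2, 3]
After 2 (swap(3, 0)): [6, 4, 1, 0, 7, 5, 2, 3]
After 3 (reverse(2, 4)): [6, 4, 7, 0, 1, 5, 2, 3]
After 4 (rotate_left(4, 7, k=1)): [6, 4, 7, 0, 5, 2, 3, 1]
After 5 (reverse(1, 3)): [6, 0, 7, 4, 5, 2, 3, 1]
After 6 (swap(0, 7)): [1, 0, 7, 4, 5, 2, 3, 6]
After 7 (swap(3, 6)): [1, 0, 7, 3, 5, 2, 4, 6]
After 8 (swap(0, 6)): [4, 0, 7, 3, 5, 2, 1, 6]

Answer: 4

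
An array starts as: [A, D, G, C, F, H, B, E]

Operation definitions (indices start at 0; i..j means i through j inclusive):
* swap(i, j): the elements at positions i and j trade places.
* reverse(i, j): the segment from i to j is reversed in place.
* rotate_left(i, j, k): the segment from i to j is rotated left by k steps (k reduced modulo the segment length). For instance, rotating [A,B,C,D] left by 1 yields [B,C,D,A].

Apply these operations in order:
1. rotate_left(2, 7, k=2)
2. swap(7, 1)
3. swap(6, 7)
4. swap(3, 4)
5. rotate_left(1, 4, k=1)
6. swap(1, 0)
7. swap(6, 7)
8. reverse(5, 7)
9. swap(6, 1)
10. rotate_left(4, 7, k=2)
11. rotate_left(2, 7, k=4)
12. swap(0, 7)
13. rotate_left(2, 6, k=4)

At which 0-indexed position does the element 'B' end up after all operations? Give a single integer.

Answer: 5

Derivation:
After 1 (rotate_left(2, 7, k=2)): [A, D, F, H, B, E, G, C]
After 2 (swap(7, 1)): [A, C, F, H, B, E, G, D]
After 3 (swap(6, 7)): [A, C, F, H, B, E, D, G]
After 4 (swap(3, 4)): [A, C, F, B, H, E, D, G]
After 5 (rotate_left(1, 4, k=1)): [A, F, B, H, C, E, D, G]
After 6 (swap(1, 0)): [F, A, B, H, C, E, D, G]
After 7 (swap(6, 7)): [F, A, B, H, C, E, G, D]
After 8 (reverse(5, 7)): [F, A, B, H, C, D, G, E]
After 9 (swap(6, 1)): [F, G, B, H, C, D, A, E]
After 10 (rotate_left(4, 7, k=2)): [F, G, B, H, A, E, C, D]
After 11 (rotate_left(2, 7, k=4)): [F, G, C, D, B, H, A, E]
After 12 (swap(0, 7)): [E, G, C, D, B, H, A, F]
After 13 (rotate_left(2, 6, k=4)): [E, G, A, C, D, B, H, F]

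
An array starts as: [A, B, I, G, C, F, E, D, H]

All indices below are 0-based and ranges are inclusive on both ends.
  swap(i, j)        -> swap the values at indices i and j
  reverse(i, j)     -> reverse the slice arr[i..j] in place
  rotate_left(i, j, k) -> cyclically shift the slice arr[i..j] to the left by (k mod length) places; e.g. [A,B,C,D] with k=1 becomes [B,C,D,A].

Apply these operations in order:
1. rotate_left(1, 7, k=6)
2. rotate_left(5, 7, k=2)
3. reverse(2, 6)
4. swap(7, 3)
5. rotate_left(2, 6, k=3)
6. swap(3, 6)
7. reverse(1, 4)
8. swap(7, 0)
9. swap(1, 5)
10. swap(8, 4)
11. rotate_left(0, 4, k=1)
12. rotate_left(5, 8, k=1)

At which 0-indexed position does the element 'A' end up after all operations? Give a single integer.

After 1 (rotate_left(1, 7, k=6)): [A, D, B, I, G, C, F, E, H]
After 2 (rotate_left(5, 7, k=2)): [A, D, B, I, G, E, C, F, H]
After 3 (reverse(2, 6)): [A, D, C, E, G, I, B, F, H]
After 4 (swap(7, 3)): [A, D, C, F, G, I, B, E, H]
After 5 (rotate_left(2, 6, k=3)): [A, D, I, B, C, F, G, E, H]
After 6 (swap(3, 6)): [A, D, I, G, C, F, B, E, H]
After 7 (reverse(1, 4)): [A, C, G, I, D, F, B, E, H]
After 8 (swap(7, 0)): [E, C, G, I, D, F, B, A, H]
After 9 (swap(1, 5)): [E, F, G, I, D, C, B, A, H]
After 10 (swap(8, 4)): [E, F, G, I, H, C, B, A, D]
After 11 (rotate_left(0, 4, k=1)): [F, G, I, H, E, C, B, A, D]
After 12 (rotate_left(5, 8, k=1)): [F, G, I, H, E, B, A, D, C]

Answer: 6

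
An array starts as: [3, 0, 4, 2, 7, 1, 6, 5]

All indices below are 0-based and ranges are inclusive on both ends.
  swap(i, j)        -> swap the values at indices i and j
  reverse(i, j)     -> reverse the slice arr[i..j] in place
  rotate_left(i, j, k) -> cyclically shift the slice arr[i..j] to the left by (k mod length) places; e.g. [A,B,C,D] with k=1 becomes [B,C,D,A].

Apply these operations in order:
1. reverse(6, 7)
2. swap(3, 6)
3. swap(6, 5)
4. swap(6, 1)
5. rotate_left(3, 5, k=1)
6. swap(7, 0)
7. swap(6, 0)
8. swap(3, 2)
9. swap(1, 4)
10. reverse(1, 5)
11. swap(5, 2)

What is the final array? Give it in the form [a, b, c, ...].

Answer: [0, 5, 2, 4, 7, 1, 6, 3]

Derivation:
After 1 (reverse(6, 7)): [3, 0, 4, 2, 7, 1, 5, 6]
After 2 (swap(3, 6)): [3, 0, 4, 5, 7, 1, 2, 6]
After 3 (swap(6, 5)): [3, 0, 4, 5, 7, 2, 1, 6]
After 4 (swap(6, 1)): [3, 1, 4, 5, 7, 2, 0, 6]
After 5 (rotate_left(3, 5, k=1)): [3, 1, 4, 7, 2, 5, 0, 6]
After 6 (swap(7, 0)): [6, 1, 4, 7, 2, 5, 0, 3]
After 7 (swap(6, 0)): [0, 1, 4, 7, 2, 5, 6, 3]
After 8 (swap(3, 2)): [0, 1, 7, 4, 2, 5, 6, 3]
After 9 (swap(1, 4)): [0, 2, 7, 4, 1, 5, 6, 3]
After 10 (reverse(1, 5)): [0, 5, 1, 4, 7, 2, 6, 3]
After 11 (swap(5, 2)): [0, 5, 2, 4, 7, 1, 6, 3]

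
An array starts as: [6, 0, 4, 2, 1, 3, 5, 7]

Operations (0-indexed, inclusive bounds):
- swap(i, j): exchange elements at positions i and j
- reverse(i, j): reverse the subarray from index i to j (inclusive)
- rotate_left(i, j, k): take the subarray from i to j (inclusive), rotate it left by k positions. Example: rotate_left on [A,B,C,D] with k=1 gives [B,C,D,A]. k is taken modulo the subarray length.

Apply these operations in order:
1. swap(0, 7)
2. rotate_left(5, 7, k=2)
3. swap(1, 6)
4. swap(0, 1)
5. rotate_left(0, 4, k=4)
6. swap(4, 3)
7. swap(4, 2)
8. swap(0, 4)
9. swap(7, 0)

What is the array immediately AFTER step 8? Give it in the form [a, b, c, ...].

After 1 (swap(0, 7)): [7, 0, 4, 2, 1, 3, 5, 6]
After 2 (rotate_left(5, 7, k=2)): [7, 0, 4, 2, 1, 6, 3, 5]
After 3 (swap(1, 6)): [7, 3, 4, 2, 1, 6, 0, 5]
After 4 (swap(0, 1)): [3, 7, 4, 2, 1, 6, 0, 5]
After 5 (rotate_left(0, 4, k=4)): [1, 3, 7, 4, 2, 6, 0, 5]
After 6 (swap(4, 3)): [1, 3, 7, 2, 4, 6, 0, 5]
After 7 (swap(4, 2)): [1, 3, 4, 2, 7, 6, 0, 5]
After 8 (swap(0, 4)): [7, 3, 4, 2, 1, 6, 0, 5]

Answer: [7, 3, 4, 2, 1, 6, 0, 5]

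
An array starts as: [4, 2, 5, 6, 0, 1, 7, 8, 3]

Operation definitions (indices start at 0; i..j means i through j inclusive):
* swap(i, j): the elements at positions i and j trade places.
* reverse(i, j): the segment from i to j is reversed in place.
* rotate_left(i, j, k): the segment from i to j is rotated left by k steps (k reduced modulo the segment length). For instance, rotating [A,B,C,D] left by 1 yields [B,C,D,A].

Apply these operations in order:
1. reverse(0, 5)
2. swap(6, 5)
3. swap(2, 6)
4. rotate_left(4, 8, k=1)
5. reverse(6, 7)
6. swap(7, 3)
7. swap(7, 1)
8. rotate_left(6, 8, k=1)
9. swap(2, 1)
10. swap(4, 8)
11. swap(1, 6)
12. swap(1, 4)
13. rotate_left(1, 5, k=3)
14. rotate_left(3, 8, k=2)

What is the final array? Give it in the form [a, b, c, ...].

Answer: [1, 0, 6, 8, 4, 2, 7, 3, 5]

Derivation:
After 1 (reverse(0, 5)): [1, 0, 6, 5, 2, 4, 7, 8, 3]
After 2 (swap(6, 5)): [1, 0, 6, 5, 2, 7, 4, 8, 3]
After 3 (swap(2, 6)): [1, 0, 4, 5, 2, 7, 6, 8, 3]
After 4 (rotate_left(4, 8, k=1)): [1, 0, 4, 5, 7, 6, 8, 3, 2]
After 5 (reverse(6, 7)): [1, 0, 4, 5, 7, 6, 3, 8, 2]
After 6 (swap(7, 3)): [1, 0, 4, 8, 7, 6, 3, 5, 2]
After 7 (swap(7, 1)): [1, 5, 4, 8, 7, 6, 3, 0, 2]
After 8 (rotate_left(6, 8, k=1)): [1, 5, 4, 8, 7, 6, 0, 2, 3]
After 9 (swap(2, 1)): [1, 4, 5, 8, 7, 6, 0, 2, 3]
After 10 (swap(4, 8)): [1, 4, 5, 8, 3, 6, 0, 2, 7]
After 11 (swap(1, 6)): [1, 0, 5, 8, 3, 6, 4, 2, 7]
After 12 (swap(1, 4)): [1, 3, 5, 8, 0, 6, 4, 2, 7]
After 13 (rotate_left(1, 5, k=3)): [1, 0, 6, 3, 5, 8, 4, 2, 7]
After 14 (rotate_left(3, 8, k=2)): [1, 0, 6, 8, 4, 2, 7, 3, 5]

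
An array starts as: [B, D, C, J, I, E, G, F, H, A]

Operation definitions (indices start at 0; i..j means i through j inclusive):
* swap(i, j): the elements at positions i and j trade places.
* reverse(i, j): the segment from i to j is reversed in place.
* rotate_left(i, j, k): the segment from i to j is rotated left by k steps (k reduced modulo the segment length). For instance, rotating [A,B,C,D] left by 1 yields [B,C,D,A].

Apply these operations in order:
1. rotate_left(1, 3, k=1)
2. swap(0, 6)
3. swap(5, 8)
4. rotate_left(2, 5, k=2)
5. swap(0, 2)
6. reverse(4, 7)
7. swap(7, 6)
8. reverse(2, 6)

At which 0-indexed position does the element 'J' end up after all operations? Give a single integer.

After 1 (rotate_left(1, 3, k=1)): [B, C, J, D, I, E, G, F, H, A]
After 2 (swap(0, 6)): [G, C, J, D, I, E, B, F, H, A]
After 3 (swap(5, 8)): [G, C, J, D, I, H, B, F, E, A]
After 4 (rotate_left(2, 5, k=2)): [G, C, I, H, J, D, B, F, E, A]
After 5 (swap(0, 2)): [I, C, G, H, J, D, B, F, E, A]
After 6 (reverse(4, 7)): [I, C, G, H, F, B, D, J, E, A]
After 7 (swap(7, 6)): [I, C, G, H, F, B, J, D, E, A]
After 8 (reverse(2, 6)): [I, C, J, B, F, H, G, D, E, A]

Answer: 2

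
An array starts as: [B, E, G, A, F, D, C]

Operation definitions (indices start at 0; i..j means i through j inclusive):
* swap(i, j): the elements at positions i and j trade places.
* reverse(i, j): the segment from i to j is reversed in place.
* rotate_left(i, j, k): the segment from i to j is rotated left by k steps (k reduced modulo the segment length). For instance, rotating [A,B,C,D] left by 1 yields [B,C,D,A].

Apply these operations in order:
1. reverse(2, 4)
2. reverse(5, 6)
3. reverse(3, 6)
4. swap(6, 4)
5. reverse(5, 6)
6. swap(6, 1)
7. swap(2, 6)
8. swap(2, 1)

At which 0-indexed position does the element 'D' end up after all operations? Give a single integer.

After 1 (reverse(2, 4)): [B, E, F, A, G, D, C]
After 2 (reverse(5, 6)): [B, E, F, A, G, C, D]
After 3 (reverse(3, 6)): [B, E, F, D, C, G, A]
After 4 (swap(6, 4)): [B, E, F, D, A, G, C]
After 5 (reverse(5, 6)): [B, E, F, D, A, C, G]
After 6 (swap(6, 1)): [B, G, F, D, A, C, E]
After 7 (swap(2, 6)): [B, G, E, D, A, C, F]
After 8 (swap(2, 1)): [B, E, G, D, A, C, F]

Answer: 3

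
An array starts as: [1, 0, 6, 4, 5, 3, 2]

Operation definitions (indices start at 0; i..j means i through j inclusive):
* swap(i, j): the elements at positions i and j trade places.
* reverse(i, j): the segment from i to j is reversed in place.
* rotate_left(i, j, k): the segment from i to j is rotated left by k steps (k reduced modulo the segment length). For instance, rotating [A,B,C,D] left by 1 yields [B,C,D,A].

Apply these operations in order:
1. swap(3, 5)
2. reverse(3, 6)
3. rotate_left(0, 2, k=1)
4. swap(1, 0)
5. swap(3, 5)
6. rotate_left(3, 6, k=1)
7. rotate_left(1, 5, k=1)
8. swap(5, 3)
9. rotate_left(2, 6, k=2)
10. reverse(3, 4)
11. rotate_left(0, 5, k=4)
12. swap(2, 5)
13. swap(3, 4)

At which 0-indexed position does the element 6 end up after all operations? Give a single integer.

After 1 (swap(3, 5)): [1, 0, 6, 3, 5, 4, 2]
After 2 (reverse(3, 6)): [1, 0, 6, 2, 4, 5, 3]
After 3 (rotate_left(0, 2, k=1)): [0, 6, 1, 2, 4, 5, 3]
After 4 (swap(1, 0)): [6, 0, 1, 2, 4, 5, 3]
After 5 (swap(3, 5)): [6, 0, 1, 5, 4, 2, 3]
After 6 (rotate_left(3, 6, k=1)): [6, 0, 1, 4, 2, 3, 5]
After 7 (rotate_left(1, 5, k=1)): [6, 1, 4, 2, 3, 0, 5]
After 8 (swap(5, 3)): [6, 1, 4, 0, 3, 2, 5]
After 9 (rotate_left(2, 6, k=2)): [6, 1, 3, 2, 5, 4, 0]
After 10 (reverse(3, 4)): [6, 1, 3, 5, 2, 4, 0]
After 11 (rotate_left(0, 5, k=4)): [2, 4, 6, 1, 3, 5, 0]
After 12 (swap(2, 5)): [2, 4, 5, 1, 3, 6, 0]
After 13 (swap(3, 4)): [2, 4, 5, 3, 1, 6, 0]

Answer: 5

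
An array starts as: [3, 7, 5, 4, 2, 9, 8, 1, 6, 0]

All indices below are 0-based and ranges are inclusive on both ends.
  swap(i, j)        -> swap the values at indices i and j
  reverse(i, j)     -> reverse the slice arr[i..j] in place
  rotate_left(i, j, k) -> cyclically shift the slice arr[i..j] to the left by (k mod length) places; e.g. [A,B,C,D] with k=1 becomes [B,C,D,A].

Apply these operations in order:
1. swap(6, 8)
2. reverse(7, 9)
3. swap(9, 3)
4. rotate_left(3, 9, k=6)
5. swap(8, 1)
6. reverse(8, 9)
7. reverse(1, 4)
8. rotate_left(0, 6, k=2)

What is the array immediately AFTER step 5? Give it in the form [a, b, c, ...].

Answer: [3, 0, 5, 4, 1, 2, 9, 6, 7, 8]

Derivation:
After 1 (swap(6, 8)): [3, 7, 5, 4, 2, 9, 6, 1, 8, 0]
After 2 (reverse(7, 9)): [3, 7, 5, 4, 2, 9, 6, 0, 8, 1]
After 3 (swap(9, 3)): [3, 7, 5, 1, 2, 9, 6, 0, 8, 4]
After 4 (rotate_left(3, 9, k=6)): [3, 7, 5, 4, 1, 2, 9, 6, 0, 8]
After 5 (swap(8, 1)): [3, 0, 5, 4, 1, 2, 9, 6, 7, 8]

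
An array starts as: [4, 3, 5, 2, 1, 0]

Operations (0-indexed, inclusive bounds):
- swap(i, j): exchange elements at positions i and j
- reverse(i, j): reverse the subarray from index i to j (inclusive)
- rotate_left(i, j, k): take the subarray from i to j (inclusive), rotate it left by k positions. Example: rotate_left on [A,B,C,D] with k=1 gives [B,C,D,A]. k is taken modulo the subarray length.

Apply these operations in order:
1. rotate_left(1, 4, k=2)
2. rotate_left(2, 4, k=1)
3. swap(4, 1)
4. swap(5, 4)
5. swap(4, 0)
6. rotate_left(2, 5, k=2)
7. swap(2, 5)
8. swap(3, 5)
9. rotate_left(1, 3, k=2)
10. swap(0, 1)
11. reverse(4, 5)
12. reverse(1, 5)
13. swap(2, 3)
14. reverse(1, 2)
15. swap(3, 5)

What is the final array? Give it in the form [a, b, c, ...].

After 1 (rotate_left(1, 4, k=2)): [4, 2, 1, 3, 5, 0]
After 2 (rotate_left(2, 4, k=1)): [4, 2, 3, 5, 1, 0]
After 3 (swap(4, 1)): [4, 1, 3, 5, 2, 0]
After 4 (swap(5, 4)): [4, 1, 3, 5, 0, 2]
After 5 (swap(4, 0)): [0, 1, 3, 5, 4, 2]
After 6 (rotate_left(2, 5, k=2)): [0, 1, 4, 2, 3, 5]
After 7 (swap(2, 5)): [0, 1, 5, 2, 3, 4]
After 8 (swap(3, 5)): [0, 1, 5, 4, 3, 2]
After 9 (rotate_left(1, 3, k=2)): [0, 4, 1, 5, 3, 2]
After 10 (swap(0, 1)): [4, 0, 1, 5, 3, 2]
After 11 (reverse(4, 5)): [4, 0, 1, 5, 2, 3]
After 12 (reverse(1, 5)): [4, 3, 2, 5, 1, 0]
After 13 (swap(2, 3)): [4, 3, 5, 2, 1, 0]
After 14 (reverse(1, 2)): [4, 5, 3, 2, 1, 0]
After 15 (swap(3, 5)): [4, 5, 3, 0, 1, 2]

Answer: [4, 5, 3, 0, 1, 2]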